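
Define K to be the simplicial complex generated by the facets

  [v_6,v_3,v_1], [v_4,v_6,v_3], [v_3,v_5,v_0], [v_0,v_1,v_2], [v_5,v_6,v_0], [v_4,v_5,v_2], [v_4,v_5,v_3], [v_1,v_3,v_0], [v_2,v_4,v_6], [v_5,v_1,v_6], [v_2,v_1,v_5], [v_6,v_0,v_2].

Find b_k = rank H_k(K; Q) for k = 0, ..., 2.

K has 7 vertices, 18 edges, 12 triangles.
rank ∂_0 = 0, rank ∂_1 = 6 ⇒ b_0 = 7 − 0 − 6 = 1; all invariant factors of ∂_1 are 1 so no torsion. So H_0 ≅ Z.
rank ∂_1 = 6, rank ∂_2 = 12 ⇒ b_1 = 18 − 6 − 12 = 0; ∂_2 has invariant factor(s) [2] giving torsion. So H_1 ≅ Z/2.
rank ∂_2 = 12, rank ∂_3 = 0 ⇒ b_2 = 12 − 12 − 0 = 0. So H_2 ≅ 0.

b_0 = 1, b_1 = 0, b_2 = 0.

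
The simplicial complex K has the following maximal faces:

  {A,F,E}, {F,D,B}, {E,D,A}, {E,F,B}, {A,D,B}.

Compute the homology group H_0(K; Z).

H_0 ≅ Z.

We work with the vertex ordering A < B < D < E < F. The simplices of K, each written with vertices in increasing order, are:

  0-simplices (5): A, B, D, E, F
  1-simplices (10): AB, AD, AE, AF, BD, BE, BF, DE, DF, EF
  2-simplices (5): ABD, ADE, AEF, BDF, BEF

giving chain groups C_0 ≅ Z^5, C_1 ≅ Z^10, C_2 ≅ Z^5.

∂_1: C_1 → C_0 maps an edge to its endpoints' difference, ∂[p,q] = q − p. For instance
  ∂BF = F − B.
This gives a 5×10 integer matrix of rank 4; reducing to Smith normal form yields diagonal entries (1,1,1,1).

Boundary ∂_2: C_2 → C_1 maps a triangle to the signed sum of its edges. For instance
  ∂ABD = BD − AD + AB,
  ∂ADE = DE − AE + AD.
This gives a 10×5 integer matrix of rank 5; reducing to Smith normal form yields diagonal entries (1,1,1,1,1).

Reading off H_k = ker ∂_k / im ∂_{k+1}:

  H_0: rank C_0 − rank ∂_1 = 5 − 4 = 1, and the invariant factors of ∂_1 are all 1, so H_0 ≅ Z.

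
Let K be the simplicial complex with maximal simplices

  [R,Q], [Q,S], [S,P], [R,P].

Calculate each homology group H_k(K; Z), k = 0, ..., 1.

H_0 ≅ Z,  H_1 ≅ Z.

We work with the vertex ordering P < Q < R < S. The simplices of K, each written with vertices in increasing order, are:

  0-simplices (4): P, Q, R, S
  1-simplices (4): PR, PS, QR, QS

Hence C_0 ≅ Z^4, C_1 ≅ Z^4.

Boundary ∂_1: C_1 → C_0 sends each edge [p,q] (with p < q) to q − p. For instance
  ∂PR = R − P.
As a 4×4 matrix over Z this has rank 3, with invariant factors (1,1,1).

Now H_k = ker ∂_k / im ∂_{k+1}, so:

  H_0: rank C_0 − rank ∂_1 = 4 − 3 = 1, and the invariant factors of ∂_1 are all 1, so H_0 ≅ Z.
  H_1: rank ker ∂_1 − rank ∂_2 = (4 − 3) − 0 = 1, and there is no ∂_2, so H_1 ≅ Z.

As a check, the Euler characteristic is 4 − 4 = 0, which agrees with 1 − 1 = 0.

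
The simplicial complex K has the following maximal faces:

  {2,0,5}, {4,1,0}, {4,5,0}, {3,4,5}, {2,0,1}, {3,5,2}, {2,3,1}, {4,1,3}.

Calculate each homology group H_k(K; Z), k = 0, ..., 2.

We work with the vertex ordering 0 < 1 < 2 < 3 < 4 < 5. The simplices of K, each written with vertices in increasing order, are:

  0-simplices (6): [0], [1], [2], [3], [4], [5]
  1-simplices (12): [0,1], [0,2], [0,4], [0,5], [1,2], [1,3], [1,4], [2,3], [2,5], [3,4], [3,5], [4,5]
  2-simplices (8): [0,1,2], [0,1,4], [0,2,5], [0,4,5], [1,2,3], [1,3,4], [2,3,5], [3,4,5]

so the chain groups are C_0 ≅ Z^6, C_1 ≅ Z^12, C_2 ≅ Z^8.

The boundary map ∂_1: C_1 → C_0 maps an edge to its endpoints' difference, ∂[p,q] = q − p. For instance
  ∂[3,4] = [4] − [3].
The resulting 6×12 matrix has rank 5, and its Smith normal form has invariant factors (1,1,1,1,1).

∂_2: C_2 → C_1 acts by ∂[p,q,r] = [q,r] − [p,r] + [p,q]. For instance
  ∂[0,1,4] = [1,4] − [0,4] + [0,1],
  ∂[2,3,5] = [3,5] − [2,5] + [2,3].
This gives a 12×8 integer matrix of rank 7; reducing to Smith normal form yields diagonal entries (1,1,1,1,1,1,1).

Now H_k = ker ∂_k / im ∂_{k+1}, so:

  H_0: rank C_0 − rank ∂_1 = 6 − 5 = 1, and the invariant factors of ∂_1 are all 1, so H_0 ≅ Z.
  H_1: rank ker ∂_1 − rank ∂_2 = (12 − 5) − 7 = 0, and the invariant factors of ∂_2 are all 1, so H_1 ≅ 0.
  H_2: rank ker ∂_2 − rank ∂_3 = (8 − 7) − 0 = 1, and there is no ∂_3, so H_2 ≅ Z.

H_0 = Z,  H_1 = 0,  H_2 = Z.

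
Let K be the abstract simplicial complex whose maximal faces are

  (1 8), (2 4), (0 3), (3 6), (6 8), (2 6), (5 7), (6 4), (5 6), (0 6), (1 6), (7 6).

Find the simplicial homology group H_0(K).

H_0 = Z.

Order the vertices as 0 < 1 < 2 < 3 < 4 < 5 < 6 < 7 < 8. Listing each simplex with vertices in this order, K has dimension 1 with simplices:

  0-simplices (9): [0], [1], [2], [3], [4], [5], [6], [7], [8]
  1-simplices (12): [0,3], [0,6], [1,6], [1,8], [2,4], [2,6], [3,6], [4,6], [5,6], [5,7], [6,7], [6,8]

Hence C_0 ≅ Z^9, C_1 ≅ Z^12.

Boundary ∂_1: C_1 → C_0 sends each edge [p,q] (with p < q) to q − p. For instance
  ∂[1,6] = [6] − [1].
The 9×12 boundary matrix has rank 8 and Smith normal form diag(1,1,1,1,1,1,1,1).

Now H_k = ker ∂_k / im ∂_{k+1}, so:

  H_0: rank C_0 − rank ∂_1 = 9 − 8 = 1, and the invariant factors of ∂_1 are all 1, so H_0 = Z.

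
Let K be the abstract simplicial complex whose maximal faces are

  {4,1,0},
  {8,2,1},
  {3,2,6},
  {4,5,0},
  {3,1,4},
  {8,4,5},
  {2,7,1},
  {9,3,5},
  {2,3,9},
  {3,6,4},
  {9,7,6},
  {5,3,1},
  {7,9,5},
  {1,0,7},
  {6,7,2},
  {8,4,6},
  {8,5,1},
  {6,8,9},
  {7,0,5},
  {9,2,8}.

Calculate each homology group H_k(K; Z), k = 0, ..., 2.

H_0 ≅ Z,  H_1 ≅ Z ⊕ Z/2,  H_2 = 0.

Fix the vertex order 0 < 1 < 2 < 3 < 4 < 5 < 6 < 7 < 8 < 9 and write every simplex with vertices in increasing order. Then dim K = 2 and the simplices of K are:

  0-simplices (10): [0], [1], [2], [3], [4], [5], [6], [7], [8], [9]
  1-simplices (30): (30 of them)
  2-simplices (20): (20 of them)

so the chain groups are C_0 ≅ Z^10, C_1 ≅ Z^30, C_2 ≅ Z^20.

∂_1: C_1 → C_0 maps an edge to its endpoints' difference, ∂[p,q] = q − p. For instance
  ∂[1,4] = [4] − [1].
The 10×30 boundary matrix has rank 9 and Smith normal form diag(1,1,1,1,1,1,1,1,1).

∂_2: C_2 → C_1 maps a triangle to the signed sum of its edges. For instance
  ∂[1,5,8] = [5,8] − [1,8] + [1,5],
  ∂[6,8,9] = [8,9] − [6,9] + [6,8].
The 30×20 boundary matrix has rank 20 and Smith normal form diag(1,1,1,1,1,1,1,1,1,1,1,1,1,1,1,1,1,1,1,2).

Reading off H_k = ker ∂_k / im ∂_{k+1}:

  H_0: rank C_0 − rank ∂_1 = 10 − 9 = 1, and the invariant factors of ∂_1 are all 1, so H_0 = Z.
  H_1: rank ker ∂_1 − rank ∂_2 = (30 − 9) − 20 = 1, and ∂_2 has invariant factor 2 > 1, so H_1 = Z ⊕ Z/2.
  H_2: rank ker ∂_2 − rank ∂_3 = (20 − 20) − 0 = 0, and there is no ∂_3, so H_2 = 0.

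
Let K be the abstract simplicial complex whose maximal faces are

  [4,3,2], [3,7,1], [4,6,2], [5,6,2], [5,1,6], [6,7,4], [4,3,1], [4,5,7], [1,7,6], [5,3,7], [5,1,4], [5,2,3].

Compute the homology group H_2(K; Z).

H_2 ≅ 0.

Order the vertices as 1 < 2 < 3 < 4 < 5 < 6 < 7. Listing each simplex with vertices in this order, K has dimension 2 with simplices:

  0-simplices (7): [1], [2], [3], [4], [5], [6], [7]
  1-simplices (18): [1,3], [1,4], [1,5], [1,6], [1,7], [2,3], [2,4], [2,5], [2,6], [3,4], [3,5], [3,7], [4,5], [4,6], [4,7], [5,6], [5,7], [6,7]
  2-simplices (12): [1,3,4], [1,3,7], [1,4,5], [1,5,6], [1,6,7], [2,3,4], [2,3,5], [2,4,6], [2,5,6], [3,5,7], [4,5,7], [4,6,7]

Hence C_0 ≅ Z^7, C_1 ≅ Z^18, C_2 ≅ Z^12.

∂_1: C_1 → C_0 maps an edge to its endpoints' difference, ∂[p,q] = q − p.
The 7×18 boundary matrix has rank 6 and Smith normal form diag(1,1,1,1,1,1).

∂_2: C_2 → C_1 maps a triangle to the signed sum of its edges. For instance
  ∂[4,6,7] = [6,7] − [4,7] + [4,6],
  ∂[2,4,6] = [4,6] − [2,6] + [2,4].
The 18×12 boundary matrix has rank 12 and Smith normal form diag(1,1,1,1,1,1,1,1,1,1,1,2).

From H_k ≅ ker(∂_k) / im(∂_{k+1}) we obtain:

  H_2: rank ker ∂_2 − rank ∂_3 = (12 − 12) − 0 = 0, and there is no ∂_3, so H_2 = 0.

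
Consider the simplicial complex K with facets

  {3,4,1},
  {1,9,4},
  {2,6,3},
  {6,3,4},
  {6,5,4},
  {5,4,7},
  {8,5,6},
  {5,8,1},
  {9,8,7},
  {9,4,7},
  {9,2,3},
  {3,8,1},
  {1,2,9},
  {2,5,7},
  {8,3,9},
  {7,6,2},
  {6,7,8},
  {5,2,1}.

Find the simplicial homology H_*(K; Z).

Fix the vertex order 1 < 2 < 3 < 4 < 5 < 6 < 7 < 8 < 9 and write every simplex with vertices in increasing order. Then dim K = 2 and the simplices of K are:

  0-simplices (9): [1], [2], [3], [4], [5], [6], [7], [8], [9]
  1-simplices (27): (27 of them)
  2-simplices (18): [1,2,5], [1,2,9], [1,3,4], [1,3,8], [1,4,9], [1,5,8], [2,3,6], [2,3,9], [2,5,7], [2,6,7], [3,4,6], [3,8,9], [4,5,6], [4,5,7], [4,7,9], [5,6,8], [6,7,8], [7,8,9]

so the chain groups are C_0 ≅ Z^9, C_1 ≅ Z^27, C_2 ≅ Z^18.

∂_1: C_1 → C_0 sends each edge [p,q] (with p < q) to q − p.
This gives a 9×27 integer matrix of rank 8; reducing to Smith normal form yields diagonal entries (1,1,1,1,1,1,1,1).

∂_2: C_2 → C_1 sends each 2-simplex [p,q,r] to [q,r] − [p,r] + [p,q]. For instance
  ∂[4,7,9] = [7,9] − [4,9] + [4,7],
  ∂[1,3,8] = [3,8] − [1,8] + [1,3].
The 27×18 boundary matrix has rank 18 and Smith normal form diag(1,1,1,1,1,1,1,1,1,1,1,1,1,1,1,1,1,2).

Reading off H_k = ker ∂_k / im ∂_{k+1}:

  H_0: rank C_0 − rank ∂_1 = 9 − 8 = 1, and the invariant factors of ∂_1 are all 1, so H_0 ≅ Z.
  H_1: rank ker ∂_1 − rank ∂_2 = (27 − 8) − 18 = 1, and ∂_2 has invariant factor 2 > 1, so H_1 ≅ Z × Z/2.
  H_2: rank ker ∂_2 − rank ∂_3 = (18 − 18) − 0 = 0, and there is no ∂_3, so H_2 ≅ 0.

H_0 = Z,  H_1 = Z × Z/2,  H_2 = 0.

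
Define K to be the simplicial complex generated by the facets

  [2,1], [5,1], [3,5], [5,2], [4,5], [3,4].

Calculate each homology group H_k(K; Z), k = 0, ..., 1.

H_0 ≅ Z,  H_1 ≅ Z^2.

We work with the vertex ordering 1 < 2 < 3 < 4 < 5. The simplices of K, each written with vertices in increasing order, are:

  0-simplices (5): [1], [2], [3], [4], [5]
  1-simplices (6): [1,2], [1,5], [2,5], [3,4], [3,5], [4,5]

Hence C_0 ≅ Z^5, C_1 ≅ Z^6.

Boundary ∂_1: C_1 → C_0 is given by ∂[p,q] = [q] − [p]. For instance
  ∂[4,5] = [5] − [4].
As a 5×6 matrix over Z this has rank 4, with invariant factors (1,1,1,1).

Computing H_k = (kernel of ∂_k) / (image of ∂_{k+1}):

  H_0: rank C_0 − rank ∂_1 = 5 − 4 = 1, and the invariant factors of ∂_1 are all 1, so H_0 = Z.
  H_1: rank ker ∂_1 − rank ∂_2 = (6 − 4) − 0 = 2, and there is no ∂_2, so H_1 = Z^2.

(K is a triangulation of a wedge of 2 circles.)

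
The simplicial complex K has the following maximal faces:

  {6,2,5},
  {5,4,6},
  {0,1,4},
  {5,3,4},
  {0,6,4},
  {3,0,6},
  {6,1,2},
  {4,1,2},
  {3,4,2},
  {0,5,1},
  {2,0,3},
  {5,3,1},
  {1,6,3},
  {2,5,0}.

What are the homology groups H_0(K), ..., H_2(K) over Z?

Order the vertices as 0 < 1 < 2 < 3 < 4 < 5 < 6. Listing each simplex with vertices in this order, K has dimension 2 with simplices:

  0-simplices (7): [0], [1], [2], [3], [4], [5], [6]
  1-simplices (21): [0,1], [0,2], [0,3], [0,4], [0,5], [0,6], [1,2], [1,3], [1,4], [1,5], [1,6], [2,3], [2,4], [2,5], [2,6], [3,4], [3,5], [3,6], [4,5], [4,6], [5,6]
  2-simplices (14): [0,1,4], [0,1,5], [0,2,3], [0,2,5], [0,3,6], [0,4,6], [1,2,4], [1,2,6], [1,3,5], [1,3,6], [2,3,4], [2,5,6], [3,4,5], [4,5,6]

Hence C_0 ≅ Z^7, C_1 ≅ Z^21, C_2 ≅ Z^14.

Boundary ∂_1: C_1 → C_0 is given by ∂[p,q] = [q] − [p]. For instance
  ∂[2,4] = [4] − [2].
As a 7×21 matrix over Z this has rank 6, with invariant factors (1,1,1,1,1,1).

∂_2: C_2 → C_1 acts by ∂[p,q,r] = [q,r] − [p,r] + [p,q]. For instance
  ∂[0,2,3] = [2,3] − [0,3] + [0,2],
  ∂[0,3,6] = [3,6] − [0,6] + [0,3].
As a 21×14 matrix over Z this has rank 13, with invariant factors (1,1,1,1,1,1,1,1,1,1,1,1,1).

Now H_k = ker ∂_k / im ∂_{k+1}, so:

  H_0: rank C_0 − rank ∂_1 = 7 − 6 = 1, and the invariant factors of ∂_1 are all 1, so H_0 ≅ Z.
  H_1: rank ker ∂_1 − rank ∂_2 = (21 − 6) − 13 = 2, and the invariant factors of ∂_2 are all 1, so H_1 ≅ Z^2.
  H_2: rank ker ∂_2 − rank ∂_3 = (14 − 13) − 0 = 1, and there is no ∂_3, so H_2 ≅ Z.

H_0 ≅ Z,  H_1 ≅ Z^2,  H_2 ≅ Z.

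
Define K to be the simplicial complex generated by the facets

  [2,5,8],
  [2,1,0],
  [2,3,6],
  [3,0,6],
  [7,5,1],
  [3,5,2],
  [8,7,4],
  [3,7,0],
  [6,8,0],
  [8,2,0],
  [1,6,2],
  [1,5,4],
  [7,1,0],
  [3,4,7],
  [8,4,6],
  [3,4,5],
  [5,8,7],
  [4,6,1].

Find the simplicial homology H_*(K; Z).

H_0 ≅ Z,  H_1 ≅ Z ⊕ Z_2,  H_2 = 0.

Order the vertices as 0 < 1 < 2 < 3 < 4 < 5 < 6 < 7 < 8. Listing each simplex with vertices in this order, K has dimension 2 with simplices:

  0-simplices (9): [0], [1], [2], [3], [4], [5], [6], [7], [8]
  1-simplices (27): (27 of them)
  2-simplices (18): [0,1,2], [0,1,7], [0,2,8], [0,3,6], [0,3,7], [0,6,8], [1,2,6], [1,4,5], [1,4,6], [1,5,7], [2,3,5], [2,3,6], [2,5,8], [3,4,5], [3,4,7], [4,6,8], [4,7,8], [5,7,8]

giving chain groups C_0 ≅ Z^9, C_1 ≅ Z^27, C_2 ≅ Z^18.

∂_1: C_1 → C_0 maps an edge to its endpoints' difference, ∂[p,q] = q − p. For instance
  ∂[0,1] = [1] − [0].
The 9×27 boundary matrix has rank 8 and Smith normal form diag(1,1,1,1,1,1,1,1).

Boundary ∂_2: C_2 → C_1 sends each 2-simplex [p,q,r] to [q,r] − [p,r] + [p,q]. For instance
  ∂[0,1,2] = [1,2] − [0,2] + [0,1],
  ∂[3,4,7] = [4,7] − [3,7] + [3,4].
The resulting 27×18 matrix has rank 18, and its Smith normal form has invariant factors (1,1,1,1,1,1,1,1,1,1,1,1,1,1,1,1,1,2).

Reading off H_k = ker ∂_k / im ∂_{k+1}:

  H_0: rank C_0 − rank ∂_1 = 9 − 8 = 1, and the invariant factors of ∂_1 are all 1, so H_0 = Z.
  H_1: rank ker ∂_1 − rank ∂_2 = (27 − 8) − 18 = 1, and ∂_2 has invariant factor 2 > 1, so H_1 = Z ⊕ Z_2.
  H_2: rank ker ∂_2 − rank ∂_3 = (18 − 18) − 0 = 0, and there is no ∂_3, so H_2 = 0.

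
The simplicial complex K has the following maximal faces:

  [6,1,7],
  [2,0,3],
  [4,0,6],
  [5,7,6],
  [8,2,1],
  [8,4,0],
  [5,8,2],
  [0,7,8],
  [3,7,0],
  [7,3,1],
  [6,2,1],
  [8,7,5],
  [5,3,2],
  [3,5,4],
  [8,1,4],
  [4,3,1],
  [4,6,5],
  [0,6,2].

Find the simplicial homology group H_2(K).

Take the total order 0 < 1 < 2 < 3 < 4 < 5 < 6 < 7 < 8 on the vertex set. Then K (dimension 2) consists of the simplices:

  0-simplices (9): [0], [1], [2], [3], [4], [5], [6], [7], [8]
  1-simplices (27): (27 of them)
  2-simplices (18): [0,2,3], [0,2,6], [0,3,7], [0,4,6], [0,4,8], [0,7,8], [1,2,6], [1,2,8], [1,3,4], [1,3,7], [1,4,8], [1,6,7], [2,3,5], [2,5,8], [3,4,5], [4,5,6], [5,6,7], [5,7,8]

giving chain groups C_0 ≅ Z^9, C_1 ≅ Z^27, C_2 ≅ Z^18.

Boundary ∂_1: C_1 → C_0 maps an edge to its endpoints' difference, ∂[p,q] = q − p. For instance
  ∂[3,4] = [4] − [3].
This gives a 9×27 integer matrix of rank 8; reducing to Smith normal form yields diagonal entries (1,1,1,1,1,1,1,1).

The boundary map ∂_2: C_2 → C_1 acts by ∂[p,q,r] = [q,r] − [p,r] + [p,q]. For instance
  ∂[3,4,5] = [4,5] − [3,5] + [3,4],
  ∂[0,7,8] = [7,8] − [0,8] + [0,7].
This gives a 27×18 integer matrix of rank 17; reducing to Smith normal form yields diagonal entries (1,1,1,1,1,1,1,1,1,1,1,1,1,1,1,1,1).

Reading off H_k = ker ∂_k / im ∂_{k+1}:

  H_2: rank ker ∂_2 − rank ∂_3 = (18 − 17) − 0 = 1, and there is no ∂_3, so H_2 = Z.

H_2 ≅ Z.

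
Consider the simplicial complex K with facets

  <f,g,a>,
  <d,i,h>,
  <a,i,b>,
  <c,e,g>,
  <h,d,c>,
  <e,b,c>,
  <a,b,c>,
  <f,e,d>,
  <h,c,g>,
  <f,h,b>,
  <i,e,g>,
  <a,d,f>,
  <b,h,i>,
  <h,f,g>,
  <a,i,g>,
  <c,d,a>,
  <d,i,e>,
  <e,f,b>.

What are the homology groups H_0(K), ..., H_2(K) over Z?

H_0 ≅ Z,  H_1 ≅ Z^2,  H_2 ≅ Z.

Take the total order a < b < c < d < e < f < g < h < i on the vertex set. Then K (dimension 2) consists of the simplices:

  0-simplices (9): a, b, c, d, e, f, g, h, i
  1-simplices (27): ab, ac, ad, af, ag, ai, bc, be, bf, bh, bi, cd, ce, cg, ch, de, df, dh, di, ef, eg, ei, fg, fh, gh, gi, hi
  2-simplices (18): abc, abi, acd, adf, afg, agi, bce, bef, bfh, bhi, cdh, ceg, cgh, def, dei, dhi, egi, fgh

so the chain groups are C_0 ≅ Z^9, C_1 ≅ Z^27, C_2 ≅ Z^18.

The boundary map ∂_1: C_1 → C_0 sends each edge [p,q] (with p < q) to q − p. For instance
  ∂fh = h − f.
The 9×27 boundary matrix has rank 8 and Smith normal form diag(1,1,1,1,1,1,1,1).

∂_2: C_2 → C_1 sends each 2-simplex [p,q,r] to [q,r] − [p,r] + [p,q]. For instance
  ∂bhi = hi − bi + bh,
  ∂dhi = hi − di + dh.
The resulting 27×18 matrix has rank 17, and its Smith normal form has invariant factors (1,1,1,1,1,1,1,1,1,1,1,1,1,1,1,1,1).

Computing H_k = (kernel of ∂_k) / (image of ∂_{k+1}):

  H_0: rank C_0 − rank ∂_1 = 9 − 8 = 1, and the invariant factors of ∂_1 are all 1, so H_0 ≅ Z.
  H_1: rank ker ∂_1 − rank ∂_2 = (27 − 8) − 17 = 2, and the invariant factors of ∂_2 are all 1, so H_1 ≅ Z^2.
  H_2: rank ker ∂_2 − rank ∂_3 = (18 − 17) − 0 = 1, and there is no ∂_3, so H_2 ≅ Z.

As a check, the Euler characteristic is 9 − 27 + 18 = 0, which agrees with 1 − 2 + 1 = 0.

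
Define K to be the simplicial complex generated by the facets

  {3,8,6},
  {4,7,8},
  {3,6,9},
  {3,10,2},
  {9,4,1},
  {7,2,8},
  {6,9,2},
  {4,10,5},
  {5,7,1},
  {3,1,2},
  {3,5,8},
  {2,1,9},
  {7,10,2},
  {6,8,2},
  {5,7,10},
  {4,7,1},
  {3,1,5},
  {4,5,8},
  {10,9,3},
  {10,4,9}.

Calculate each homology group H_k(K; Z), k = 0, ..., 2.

Order the vertices as 1 < 2 < 3 < 4 < 5 < 6 < 7 < 8 < 9 < 10. Listing each simplex with vertices in this order, K has dimension 2 with simplices:

  0-simplices (10): [1], [2], [3], [4], [5], [6], [7], [8], [9], [10]
  1-simplices (30): (30 of them)
  2-simplices (20): (20 of them)

so the chain groups are C_0 ≅ Z^10, C_1 ≅ Z^30, C_2 ≅ Z^20.

Boundary ∂_1: C_1 → C_0 sends each edge [p,q] (with p < q) to q − p.
The 10×30 boundary matrix has rank 9 and Smith normal form diag(1,1,1,1,1,1,1,1,1).

The boundary map ∂_2: C_2 → C_1 maps a triangle to the signed sum of its edges. For instance
  ∂[2,6,9] = [6,9] − [2,9] + [2,6],
  ∂[3,6,8] = [6,8] − [3,8] + [3,6].
The 30×20 boundary matrix has rank 20 and Smith normal form diag(1,1,1,1,1,1,1,1,1,1,1,1,1,1,1,1,1,1,1,2).

Computing H_k = (kernel of ∂_k) / (image of ∂_{k+1}):

  H_0: rank C_0 − rank ∂_1 = 10 − 9 = 1, and the invariant factors of ∂_1 are all 1, so H_0 ≅ Z.
  H_1: rank ker ∂_1 − rank ∂_2 = (30 − 9) − 20 = 1, and ∂_2 has invariant factor 2 > 1, so H_1 ≅ Z ⊕ Z/2.
  H_2: rank ker ∂_2 − rank ∂_3 = (20 − 20) − 0 = 0, and there is no ∂_3, so H_2 ≅ 0.

H_0 = Z,  H_1 = Z ⊕ Z/2,  H_2 = 0.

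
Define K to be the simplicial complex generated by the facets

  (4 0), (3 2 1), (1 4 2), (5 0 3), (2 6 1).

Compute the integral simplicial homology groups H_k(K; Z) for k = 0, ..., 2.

Order the vertices as 0 < 1 < 2 < 3 < 4 < 5 < 6. Listing each simplex with vertices in this order, K has dimension 2 with simplices:

  0-simplices (7): [0], [1], [2], [3], [4], [5], [6]
  1-simplices (11): [0,3], [0,4], [0,5], [1,2], [1,3], [1,4], [1,6], [2,3], [2,4], [2,6], [3,5]
  2-simplices (4): [0,3,5], [1,2,3], [1,2,4], [1,2,6]

giving chain groups C_0 ≅ Z^7, C_1 ≅ Z^11, C_2 ≅ Z^4.

∂_1: C_1 → C_0 sends each edge [p,q] (with p < q) to q − p. For instance
  ∂[2,3] = [3] − [2].
The 7×11 boundary matrix has rank 6 and Smith normal form diag(1,1,1,1,1,1).

Boundary ∂_2: C_2 → C_1 acts by ∂[p,q,r] = [q,r] − [p,r] + [p,q]. For instance
  ∂[1,2,4] = [2,4] − [1,4] + [1,2],
  ∂[1,2,6] = [2,6] − [1,6] + [1,2].
The resulting 11×4 matrix has rank 4, and its Smith normal form has invariant factors (1,1,1,1).

Reading off H_k = ker ∂_k / im ∂_{k+1}:

  H_0: rank C_0 − rank ∂_1 = 7 − 6 = 1, and the invariant factors of ∂_1 are all 1, so H_0 = Z.
  H_1: rank ker ∂_1 − rank ∂_2 = (11 − 6) − 4 = 1, and the invariant factors of ∂_2 are all 1, so H_1 = Z.
  H_2: rank ker ∂_2 − rank ∂_3 = (4 − 4) − 0 = 0, and there is no ∂_3, so H_2 = 0.

H_0 = Z,  H_1 = Z,  H_2 = 0.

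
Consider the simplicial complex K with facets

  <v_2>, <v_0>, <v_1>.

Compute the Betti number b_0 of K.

b_0 = 3.

Order the vertices as v_0 < v_1 < v_2. Listing each simplex with vertices in this order, K has dimension 0 with simplices:

  0-simplices (3): [v_0], [v_1], [v_2]

so the chain groups are C_0 ≅ Z^3.

Now H_k = ker ∂_k / im ∂_{k+1}, so:

  H_0: rank C_0 − rank ∂_1 = 3 − 0 = 3, and there is no ∂_1, so H_0 = Z^3.

Hence the Betti numbers are b_0 = 3.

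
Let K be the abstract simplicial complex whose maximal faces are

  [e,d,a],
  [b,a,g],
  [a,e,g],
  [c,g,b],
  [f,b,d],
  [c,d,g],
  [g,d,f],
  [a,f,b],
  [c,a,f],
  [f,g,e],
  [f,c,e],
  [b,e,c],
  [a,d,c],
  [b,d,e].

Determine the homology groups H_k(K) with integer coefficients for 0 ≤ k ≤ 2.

H_0 ≅ Z,  H_1 ≅ Z^2,  H_2 ≅ Z.

Fix the vertex order a < b < c < d < e < f < g and write every simplex with vertices in increasing order. Then dim K = 2 and the simplices of K are:

  0-simplices (7): a, b, c, d, e, f, g
  1-simplices (21): ab, ac, ad, ae, af, ag, bc, bd, be, bf, bg, cd, ce, cf, cg, de, df, dg, ef, eg, fg
  2-simplices (14): abf, abg, acd, acf, ade, aeg, bce, bcg, bde, bdf, cdg, cef, dfg, efg

so the chain groups are C_0 ≅ Z^7, C_1 ≅ Z^21, C_2 ≅ Z^14.

Boundary ∂_1: C_1 → C_0 is given by ∂[p,q] = [q] − [p].
As a 7×21 matrix over Z this has rank 6, with invariant factors (1,1,1,1,1,1).

∂_2: C_2 → C_1 sends each 2-simplex [p,q,r] to [q,r] − [p,r] + [p,q]. For instance
  ∂aeg = eg − ag + ae,
  ∂ade = de − ae + ad.
This gives a 21×14 integer matrix of rank 13; reducing to Smith normal form yields diagonal entries (1,1,1,1,1,1,1,1,1,1,1,1,1).

Now H_k = ker ∂_k / im ∂_{k+1}, so:

  H_0: rank C_0 − rank ∂_1 = 7 − 6 = 1, and the invariant factors of ∂_1 are all 1, so H_0 = Z.
  H_1: rank ker ∂_1 − rank ∂_2 = (21 − 6) − 13 = 2, and the invariant factors of ∂_2 are all 1, so H_1 = Z^2.
  H_2: rank ker ∂_2 − rank ∂_3 = (14 − 13) − 0 = 1, and there is no ∂_3, so H_2 = Z.

(K is a triangulation of the torus T^2.)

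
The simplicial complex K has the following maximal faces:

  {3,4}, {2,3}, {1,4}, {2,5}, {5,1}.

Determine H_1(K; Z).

Take the total order 1 < 2 < 3 < 4 < 5 on the vertex set. Then K (dimension 1) consists of the simplices:

  0-simplices (5): [1], [2], [3], [4], [5]
  1-simplices (5): [1,4], [1,5], [2,3], [2,5], [3,4]

giving chain groups C_0 ≅ Z^5, C_1 ≅ Z^5.

∂_1: C_1 → C_0 maps an edge to its endpoints' difference, ∂[p,q] = q − p. For instance
  ∂[2,5] = [5] − [2].
As a 5×5 matrix over Z this has rank 4, with invariant factors (1,1,1,1).

Computing H_k = (kernel of ∂_k) / (image of ∂_{k+1}):

  H_1: rank ker ∂_1 − rank ∂_2 = (5 − 4) − 0 = 1, and there is no ∂_2, so H_1 ≅ Z.

(K is a triangulation of the circle S^1.)

H_1 ≅ Z.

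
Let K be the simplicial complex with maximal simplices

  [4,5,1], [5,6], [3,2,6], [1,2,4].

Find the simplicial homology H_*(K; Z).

H_0 ≅ Z,  H_1 ≅ Z,  H_2 = 0.

K has 6 vertices, 9 edges, 3 triangles.
rank ∂_0 = 0, rank ∂_1 = 5 ⇒ b_0 = 6 − 0 − 5 = 1; all invariant factors of ∂_1 are 1 so no torsion. So H_0 = Z.
rank ∂_1 = 5, rank ∂_2 = 3 ⇒ b_1 = 9 − 5 − 3 = 1; all invariant factors of ∂_2 are 1 so no torsion. So H_1 = Z.
rank ∂_2 = 3, rank ∂_3 = 0 ⇒ b_2 = 3 − 3 − 0 = 0. So H_2 = 0.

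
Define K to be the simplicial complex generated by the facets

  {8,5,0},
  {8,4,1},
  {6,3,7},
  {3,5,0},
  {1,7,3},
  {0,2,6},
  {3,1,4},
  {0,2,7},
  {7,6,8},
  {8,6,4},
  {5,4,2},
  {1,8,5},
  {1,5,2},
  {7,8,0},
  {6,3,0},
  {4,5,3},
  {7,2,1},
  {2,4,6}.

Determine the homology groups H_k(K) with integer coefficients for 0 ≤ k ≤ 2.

H_0 = Z,  H_1 = Z ⊕ Z/2,  H_2 = 0.

Order the vertices as 0 < 1 < 2 < 3 < 4 < 5 < 6 < 7 < 8. Listing each simplex with vertices in this order, K has dimension 2 with simplices:

  0-simplices (9): [0], [1], [2], [3], [4], [5], [6], [7], [8]
  1-simplices (27): (27 of them)
  2-simplices (18): [0,2,6], [0,2,7], [0,3,5], [0,3,6], [0,5,8], [0,7,8], [1,2,5], [1,2,7], [1,3,4], [1,3,7], [1,4,8], [1,5,8], [2,4,5], [2,4,6], [3,4,5], [3,6,7], [4,6,8], [6,7,8]

giving chain groups C_0 ≅ Z^9, C_1 ≅ Z^27, C_2 ≅ Z^18.

∂_1: C_1 → C_0 maps an edge to its endpoints' difference, ∂[p,q] = q − p. For instance
  ∂[1,7] = [7] − [1].
The 9×27 boundary matrix has rank 8 and Smith normal form diag(1,1,1,1,1,1,1,1).

The boundary map ∂_2: C_2 → C_1 sends each 2-simplex [p,q,r] to [q,r] − [p,r] + [p,q]. For instance
  ∂[1,3,7] = [3,7] − [1,7] + [1,3],
  ∂[6,7,8] = [7,8] − [6,8] + [6,7].
The resulting 27×18 matrix has rank 18, and its Smith normal form has invariant factors (1,1,1,1,1,1,1,1,1,1,1,1,1,1,1,1,1,2).

From H_k ≅ ker(∂_k) / im(∂_{k+1}) we obtain:

  H_0: rank C_0 − rank ∂_1 = 9 − 8 = 1, and the invariant factors of ∂_1 are all 1, so H_0 ≅ Z.
  H_1: rank ker ∂_1 − rank ∂_2 = (27 − 8) − 18 = 1, and ∂_2 has invariant factor 2 > 1, so H_1 ≅ Z ⊕ Z/2.
  H_2: rank ker ∂_2 − rank ∂_3 = (18 − 18) − 0 = 0, and there is no ∂_3, so H_2 ≅ 0.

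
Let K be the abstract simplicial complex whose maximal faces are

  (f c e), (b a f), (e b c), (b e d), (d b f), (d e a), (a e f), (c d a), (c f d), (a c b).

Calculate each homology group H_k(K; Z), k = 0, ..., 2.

K has 6 vertices, 15 edges, 10 triangles.
rank ∂_0 = 0, rank ∂_1 = 5 ⇒ b_0 = 6 − 0 − 5 = 1; all invariant factors of ∂_1 are 1 so no torsion. So H_0 = Z.
rank ∂_1 = 5, rank ∂_2 = 10 ⇒ b_1 = 15 − 5 − 10 = 0; ∂_2 has invariant factor(s) [2] giving torsion. So H_1 = Z/2.
rank ∂_2 = 10, rank ∂_3 = 0 ⇒ b_2 = 10 − 10 − 0 = 0. So H_2 = 0.

H_0 = Z,  H_1 = Z/2,  H_2 = 0.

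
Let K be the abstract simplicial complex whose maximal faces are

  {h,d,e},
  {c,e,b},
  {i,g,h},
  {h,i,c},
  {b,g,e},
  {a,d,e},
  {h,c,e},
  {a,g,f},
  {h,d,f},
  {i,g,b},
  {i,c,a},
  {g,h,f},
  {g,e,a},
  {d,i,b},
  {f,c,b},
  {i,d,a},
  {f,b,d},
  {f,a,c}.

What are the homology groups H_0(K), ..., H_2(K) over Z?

Take the total order a < b < c < d < e < f < g < h < i on the vertex set. Then K (dimension 2) consists of the simplices:

  0-simplices (9): a, b, c, d, e, f, g, h, i
  1-simplices (27): ac, ad, ae, af, ag, ai, bc, bd, be, bf, bg, bi, ce, cf, ch, ci, de, df, dh, di, eg, eh, fg, fh, gh, gi, hi
  2-simplices (18): acf, aci, ade, adi, aeg, afg, bce, bcf, bdf, bdi, beg, bgi, ceh, chi, deh, dfh, fgh, ghi

so the chain groups are C_0 ≅ Z^9, C_1 ≅ Z^27, C_2 ≅ Z^18.

Boundary ∂_1: C_1 → C_0 is given by ∂[p,q] = [q] − [p]. For instance
  ∂ai = i − a.
As a 9×27 matrix over Z this has rank 8, with invariant factors (1,1,1,1,1,1,1,1).

∂_2: C_2 → C_1 acts by ∂[p,q,r] = [q,r] − [p,r] + [p,q]. For instance
  ∂acf = cf − af + ac,
  ∂fgh = gh − fh + fg.
The resulting 27×18 matrix has rank 17, and its Smith normal form has invariant factors (1,1,1,1,1,1,1,1,1,1,1,1,1,1,1,1,1).

Now H_k = ker ∂_k / im ∂_{k+1}, so:

  H_0: rank C_0 − rank ∂_1 = 9 − 8 = 1, and the invariant factors of ∂_1 are all 1, so H_0 = Z.
  H_1: rank ker ∂_1 − rank ∂_2 = (27 − 8) − 17 = 2, and the invariant factors of ∂_2 are all 1, so H_1 = Z^2.
  H_2: rank ker ∂_2 − rank ∂_3 = (18 − 17) − 0 = 1, and there is no ∂_3, so H_2 = Z.

As a check, the Euler characteristic is 9 − 27 + 18 = 0, which agrees with 1 − 2 + 1 = 0.

H_0 = Z,  H_1 = Z^2,  H_2 = Z.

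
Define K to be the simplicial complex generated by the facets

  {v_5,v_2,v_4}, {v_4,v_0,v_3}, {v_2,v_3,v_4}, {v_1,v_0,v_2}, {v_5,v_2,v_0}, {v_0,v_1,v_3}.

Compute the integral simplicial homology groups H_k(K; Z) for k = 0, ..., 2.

Order the vertices as v_0 < v_1 < v_2 < v_3 < v_4 < v_5. Listing each simplex with vertices in this order, K has dimension 2 with simplices:

  0-simplices (6): [v_0], [v_1], [v_2], [v_3], [v_4], [v_5]
  1-simplices (12): [v_0,v_1], [v_0,v_2], [v_0,v_3], [v_0,v_4], [v_0,v_5], [v_1,v_2], [v_1,v_3], [v_2,v_3], [v_2,v_4], [v_2,v_5], [v_3,v_4], [v_4,v_5]
  2-simplices (6): [v_0,v_1,v_2], [v_0,v_1,v_3], [v_0,v_2,v_5], [v_0,v_3,v_4], [v_2,v_3,v_4], [v_2,v_4,v_5]

Hence C_0 ≅ Z^6, C_1 ≅ Z^12, C_2 ≅ Z^6.

The boundary map ∂_1: C_1 → C_0 is given by ∂[p,q] = [q] − [p].
The resulting 6×12 matrix has rank 5, and its Smith normal form has invariant factors (1,1,1,1,1).

∂_2: C_2 → C_1 acts by ∂[p,q,r] = [q,r] − [p,r] + [p,q]. For instance
  ∂[v_0,v_2,v_5] = [v_2,v_5] − [v_0,v_5] + [v_0,v_2],
  ∂[v_2,v_3,v_4] = [v_3,v_4] − [v_2,v_4] + [v_2,v_3].
The 12×6 boundary matrix has rank 6 and Smith normal form diag(1,1,1,1,1,1).

Now H_k = ker ∂_k / im ∂_{k+1}, so:

  H_0: rank C_0 − rank ∂_1 = 6 − 5 = 1, and the invariant factors of ∂_1 are all 1, so H_0 ≅ Z.
  H_1: rank ker ∂_1 − rank ∂_2 = (12 − 5) − 6 = 1, and the invariant factors of ∂_2 are all 1, so H_1 ≅ Z.
  H_2: rank ker ∂_2 − rank ∂_3 = (6 − 6) − 0 = 0, and there is no ∂_3, so H_2 ≅ 0.

As a check, the Euler characteristic is 6 − 12 + 6 = 0, which agrees with 1 − 1 + 0 = 0.
(K is a triangulation of the cylinder S^1 x I.)

H_0 ≅ Z,  H_1 ≅ Z,  H_2 = 0.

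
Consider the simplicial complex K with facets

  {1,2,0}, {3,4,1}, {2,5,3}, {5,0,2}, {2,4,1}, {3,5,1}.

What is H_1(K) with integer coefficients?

H_1 ≅ Z.

K has 6 vertices, 12 edges, 6 triangles.
rank ∂_1 = 5, rank ∂_2 = 6 ⇒ b_1 = 12 − 5 − 6 = 1; all invariant factors of ∂_2 are 1 so no torsion. So H_1 ≅ Z.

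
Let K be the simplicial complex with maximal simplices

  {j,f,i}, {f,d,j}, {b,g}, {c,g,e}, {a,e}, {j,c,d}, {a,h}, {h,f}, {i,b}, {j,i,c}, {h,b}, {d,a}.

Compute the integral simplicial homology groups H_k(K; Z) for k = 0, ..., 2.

Fix the vertex order a < b < c < d < e < f < g < h < i < j and write every simplex with vertices in increasing order. Then dim K = 2 and the simplices of K are:

  0-simplices (10): a, b, c, d, e, f, g, h, i, j
  1-simplices (18): ad, ae, ah, bg, bh, bi, cd, ce, cg, ci, cj, df, dj, eg, fh, fi, fj, ij
  2-simplices (5): cdj, ceg, cij, dfj, fij

so the chain groups are C_0 ≅ Z^10, C_1 ≅ Z^18, C_2 ≅ Z^5.

∂_1: C_1 → C_0 sends each edge [p,q] (with p < q) to q − p. For instance
  ∂dj = j − d.
The 10×18 boundary matrix has rank 9 and Smith normal form diag(1,1,1,1,1,1,1,1,1).

The boundary map ∂_2: C_2 → C_1 acts by ∂[p,q,r] = [q,r] − [p,r] + [p,q]. For instance
  ∂ceg = eg − cg + ce,
  ∂cij = ij − cj + ci.
This gives a 18×5 integer matrix of rank 5; reducing to Smith normal form yields diagonal entries (1,1,1,1,1).

Now H_k = ker ∂_k / im ∂_{k+1}, so:

  H_0: rank C_0 − rank ∂_1 = 10 − 9 = 1, and the invariant factors of ∂_1 are all 1, so H_0 = Z.
  H_1: rank ker ∂_1 − rank ∂_2 = (18 − 9) − 5 = 4, and the invariant factors of ∂_2 are all 1, so H_1 = Z^4.
  H_2: rank ker ∂_2 − rank ∂_3 = (5 − 5) − 0 = 0, and there is no ∂_3, so H_2 = 0.

As a check, the Euler characteristic is 10 − 18 + 5 = -3, which agrees with 1 − 4 + 0 = -3.

H_0 ≅ Z,  H_1 ≅ Z^4,  H_2 = 0.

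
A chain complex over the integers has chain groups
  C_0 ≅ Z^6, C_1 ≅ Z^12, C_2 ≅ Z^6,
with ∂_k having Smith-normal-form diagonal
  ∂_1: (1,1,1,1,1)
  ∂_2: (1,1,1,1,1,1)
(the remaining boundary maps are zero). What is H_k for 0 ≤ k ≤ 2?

H_0: b_0 = 6 − 0 − 5 = 1; torsion from ∂_1 factors > 1: none. So H_0 = Z.
H_1: b_1 = 12 − 5 − 6 = 1; torsion from ∂_2 factors > 1: none. So H_1 = Z.
H_2: b_2 = 6 − 6 − 0 = 0; torsion from ∂_3 factors > 1: none. So H_2 = 0.

H_0 = Z,  H_1 = Z,  H_2 = 0.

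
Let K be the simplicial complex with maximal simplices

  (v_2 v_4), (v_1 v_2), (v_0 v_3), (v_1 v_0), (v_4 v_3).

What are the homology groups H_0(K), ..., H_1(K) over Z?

H_0 ≅ Z,  H_1 ≅ Z.

Order the vertices as v_0 < v_1 < v_2 < v_3 < v_4. Listing each simplex with vertices in this order, K has dimension 1 with simplices:

  0-simplices (5): [v_0], [v_1], [v_2], [v_3], [v_4]
  1-simplices (5): [v_0,v_1], [v_0,v_3], [v_1,v_2], [v_2,v_4], [v_3,v_4]

Hence C_0 ≅ Z^5, C_1 ≅ Z^5.

The boundary map ∂_1: C_1 → C_0 sends each edge [p,q] (with p < q) to q − p. For instance
  ∂[v_1,v_2] = [v_2] − [v_1].
This gives a 5×5 integer matrix of rank 4; reducing to Smith normal form yields diagonal entries (1,1,1,1).

From H_k ≅ ker(∂_k) / im(∂_{k+1}) we obtain:

  H_0: rank C_0 − rank ∂_1 = 5 − 4 = 1, and the invariant factors of ∂_1 are all 1, so H_0 = Z.
  H_1: rank ker ∂_1 − rank ∂_2 = (5 − 4) − 0 = 1, and there is no ∂_2, so H_1 = Z.

As a check, the Euler characteristic is 5 − 5 = 0, which agrees with 1 − 1 = 0.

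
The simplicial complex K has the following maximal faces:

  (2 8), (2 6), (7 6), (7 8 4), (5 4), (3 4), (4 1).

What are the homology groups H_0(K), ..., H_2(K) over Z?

Take the total order 1 < 2 < 3 < 4 < 5 < 6 < 7 < 8 on the vertex set. Then K (dimension 2) consists of the simplices:

  0-simplices (8): [1], [2], [3], [4], [5], [6], [7], [8]
  1-simplices (9): [1,4], [2,6], [2,8], [3,4], [4,5], [4,7], [4,8], [6,7], [7,8]
  2-simplices (1): [4,7,8]

giving chain groups C_0 ≅ Z^8, C_1 ≅ Z^9, C_2 ≅ Z^1.

Boundary ∂_1: C_1 → C_0 maps an edge to its endpoints' difference, ∂[p,q] = q − p.
The resulting 8×9 matrix has rank 7, and its Smith normal form has invariant factors (1,1,1,1,1,1,1).

The boundary map ∂_2: C_2 → C_1 acts by ∂[p,q,r] = [q,r] − [p,r] + [p,q]. For instance
  ∂[4,7,8] = [7,8] − [4,8] + [4,7].
As a 9×1 matrix over Z this has rank 1, with invariant factors (1).

Computing H_k = (kernel of ∂_k) / (image of ∂_{k+1}):

  H_0: rank C_0 − rank ∂_1 = 8 − 7 = 1, and the invariant factors of ∂_1 are all 1, so H_0 = Z.
  H_1: rank ker ∂_1 − rank ∂_2 = (9 − 7) − 1 = 1, and the invariant factors of ∂_2 are all 1, so H_1 = Z.
  H_2: rank ker ∂_2 − rank ∂_3 = (1 − 1) − 0 = 0, and there is no ∂_3, so H_2 = 0.

As a check, the Euler characteristic is 8 − 9 + 1 = 0, which agrees with 1 − 1 + 0 = 0.

H_0 = Z,  H_1 = Z,  H_2 = 0.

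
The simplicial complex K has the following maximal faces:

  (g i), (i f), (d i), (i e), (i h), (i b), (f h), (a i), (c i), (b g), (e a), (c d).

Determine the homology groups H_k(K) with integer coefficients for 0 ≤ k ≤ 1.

H_0 ≅ Z,  H_1 ≅ Z^4.

Fix the vertex order a < b < c < d < e < f < g < h < i and write every simplex with vertices in increasing order. Then dim K = 1 and the simplices of K are:

  0-simplices (9): a, b, c, d, e, f, g, h, i
  1-simplices (12): ae, ai, bg, bi, cd, ci, di, ei, fh, fi, gi, hi

giving chain groups C_0 ≅ Z^9, C_1 ≅ Z^12.

∂_1: C_1 → C_0 maps an edge to its endpoints' difference, ∂[p,q] = q − p. For instance
  ∂cd = d − c.
As a 9×12 matrix over Z this has rank 8, with invariant factors (1,1,1,1,1,1,1,1).

From H_k ≅ ker(∂_k) / im(∂_{k+1}) we obtain:

  H_0: rank C_0 − rank ∂_1 = 9 − 8 = 1, and the invariant factors of ∂_1 are all 1, so H_0 ≅ Z.
  H_1: rank ker ∂_1 − rank ∂_2 = (12 − 8) − 0 = 4, and there is no ∂_2, so H_1 ≅ Z^4.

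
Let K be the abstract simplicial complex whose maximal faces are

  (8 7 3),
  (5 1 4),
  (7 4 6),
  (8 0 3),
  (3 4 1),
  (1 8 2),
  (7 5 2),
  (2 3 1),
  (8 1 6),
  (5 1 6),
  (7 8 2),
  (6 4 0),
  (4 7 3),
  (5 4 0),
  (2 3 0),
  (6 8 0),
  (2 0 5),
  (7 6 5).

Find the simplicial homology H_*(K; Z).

Take the total order 0 < 1 < 2 < 3 < 4 < 5 < 6 < 7 < 8 on the vertex set. Then K (dimension 2) consists of the simplices:

  0-simplices (9): [0], [1], [2], [3], [4], [5], [6], [7], [8]
  1-simplices (27): (27 of them)
  2-simplices (18): [0,2,3], [0,2,5], [0,3,8], [0,4,5], [0,4,6], [0,6,8], [1,2,3], [1,2,8], [1,3,4], [1,4,5], [1,5,6], [1,6,8], [2,5,7], [2,7,8], [3,4,7], [3,7,8], [4,6,7], [5,6,7]

Hence C_0 ≅ Z^9, C_1 ≅ Z^27, C_2 ≅ Z^18.

Boundary ∂_1: C_1 → C_0 is given by ∂[p,q] = [q] − [p]. For instance
  ∂[1,8] = [8] − [1].
As a 9×27 matrix over Z this has rank 8, with invariant factors (1,1,1,1,1,1,1,1).

The boundary map ∂_2: C_2 → C_1 sends each 2-simplex [p,q,r] to [q,r] − [p,r] + [p,q]. For instance
  ∂[2,7,8] = [7,8] − [2,8] + [2,7],
  ∂[2,5,7] = [5,7] − [2,7] + [2,5].
This gives a 27×18 integer matrix of rank 18; reducing to Smith normal form yields diagonal entries (1,1,1,1,1,1,1,1,1,1,1,1,1,1,1,1,1,2).

Now H_k = ker ∂_k / im ∂_{k+1}, so:

  H_0: rank C_0 − rank ∂_1 = 9 − 8 = 1, and the invariant factors of ∂_1 are all 1, so H_0 = Z.
  H_1: rank ker ∂_1 − rank ∂_2 = (27 − 8) − 18 = 1, and ∂_2 has invariant factor 2 > 1, so H_1 = Z × Z/2.
  H_2: rank ker ∂_2 − rank ∂_3 = (18 − 18) − 0 = 0, and there is no ∂_3, so H_2 = 0.

H_0 ≅ Z,  H_1 ≅ Z × Z/2,  H_2 = 0.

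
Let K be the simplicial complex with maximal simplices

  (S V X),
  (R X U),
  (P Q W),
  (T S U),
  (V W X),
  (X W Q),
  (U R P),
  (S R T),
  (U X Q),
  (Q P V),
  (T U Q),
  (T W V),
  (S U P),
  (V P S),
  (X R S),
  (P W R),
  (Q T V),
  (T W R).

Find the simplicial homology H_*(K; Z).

H_0 = Z,  H_1 = Z ⊕ Z/2Z,  H_2 = 0.

Order the vertices as P < Q < R < S < T < U < V < W < X. Listing each simplex with vertices in this order, K has dimension 2 with simplices:

  0-simplices (9): P, Q, R, S, T, U, V, W, X
  1-simplices (27): PQ, PR, PS, PU, PV, PW, QT, QU, QV, QW, QX, RS, RT, RU, RW, RX, ST, SU, SV, SX, TU, TV, TW, UX, VW, VX, WX
  2-simplices (18): PQV, PQW, PRU, PRW, PSU, PSV, QTU, QTV, QUX, QWX, RST, RSX, RTW, RUX, STU, SVX, TVW, VWX

giving chain groups C_0 ≅ Z^9, C_1 ≅ Z^27, C_2 ≅ Z^18.

∂_1: C_1 → C_0 sends each edge [p,q] (with p < q) to q − p.
The 9×27 boundary matrix has rank 8 and Smith normal form diag(1,1,1,1,1,1,1,1).

Boundary ∂_2: C_2 → C_1 acts by ∂[p,q,r] = [q,r] − [p,r] + [p,q]. For instance
  ∂PQW = QW − PW + PQ,
  ∂SVX = VX − SX + SV.
The 27×18 boundary matrix has rank 18 and Smith normal form diag(1,1,1,1,1,1,1,1,1,1,1,1,1,1,1,1,1,2).

Reading off H_k = ker ∂_k / im ∂_{k+1}:

  H_0: rank C_0 − rank ∂_1 = 9 − 8 = 1, and the invariant factors of ∂_1 are all 1, so H_0 = Z.
  H_1: rank ker ∂_1 − rank ∂_2 = (27 − 8) − 18 = 1, and ∂_2 has invariant factor 2 > 1, so H_1 = Z ⊕ Z/2Z.
  H_2: rank ker ∂_2 − rank ∂_3 = (18 − 18) − 0 = 0, and there is no ∂_3, so H_2 = 0.

(K is a triangulation of the Klein bottle.)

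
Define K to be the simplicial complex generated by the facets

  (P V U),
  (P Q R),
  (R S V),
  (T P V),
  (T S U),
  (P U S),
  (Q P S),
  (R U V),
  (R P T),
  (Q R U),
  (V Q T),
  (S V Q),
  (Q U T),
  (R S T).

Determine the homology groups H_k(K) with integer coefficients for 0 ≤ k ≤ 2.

H_0 ≅ Z,  H_1 ≅ Z^2,  H_2 ≅ Z.

K has 7 vertices, 21 edges, 14 triangles.
rank ∂_0 = 0, rank ∂_1 = 6 ⇒ b_0 = 7 − 0 − 6 = 1; all invariant factors of ∂_1 are 1 so no torsion. So H_0 = Z.
rank ∂_1 = 6, rank ∂_2 = 13 ⇒ b_1 = 21 − 6 − 13 = 2; all invariant factors of ∂_2 are 1 so no torsion. So H_1 = Z^2.
rank ∂_2 = 13, rank ∂_3 = 0 ⇒ b_2 = 14 − 13 − 0 = 1. So H_2 = Z.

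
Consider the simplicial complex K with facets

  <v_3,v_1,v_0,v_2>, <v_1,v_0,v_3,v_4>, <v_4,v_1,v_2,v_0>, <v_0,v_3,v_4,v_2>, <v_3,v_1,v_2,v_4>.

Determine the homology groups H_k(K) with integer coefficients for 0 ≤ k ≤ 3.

Take the total order v_0 < v_1 < v_2 < v_3 < v_4 on the vertex set. Then K (dimension 3) consists of the simplices:

  0-simplices (5): [v_0], [v_1], [v_2], [v_3], [v_4]
  1-simplices (10): [v_0,v_1], [v_0,v_2], [v_0,v_3], [v_0,v_4], [v_1,v_2], [v_1,v_3], [v_1,v_4], [v_2,v_3], [v_2,v_4], [v_3,v_4]
  2-simplices (10): [v_0,v_1,v_2], [v_0,v_1,v_3], [v_0,v_1,v_4], [v_0,v_2,v_3], [v_0,v_2,v_4], [v_0,v_3,v_4], [v_1,v_2,v_3], [v_1,v_2,v_4], [v_1,v_3,v_4], [v_2,v_3,v_4]
  3-simplices (5): [v_0,v_1,v_2,v_3], [v_0,v_1,v_2,v_4], [v_0,v_1,v_3,v_4], [v_0,v_2,v_3,v_4], [v_1,v_2,v_3,v_4]

Hence C_0 ≅ Z^5, C_1 ≅ Z^10, C_2 ≅ Z^10, C_3 ≅ Z^5.

Boundary ∂_1: C_1 → C_0 sends each edge [p,q] (with p < q) to q − p.
The resulting 5×10 matrix has rank 4, and its Smith normal form has invariant factors (1,1,1,1).

∂_2: C_2 → C_1 maps a triangle to the signed sum of its edges. For instance
  ∂[v_0,v_2,v_4] = [v_2,v_4] − [v_0,v_4] + [v_0,v_2],
  ∂[v_0,v_1,v_3] = [v_1,v_3] − [v_0,v_3] + [v_0,v_1].
The resulting 10×10 matrix has rank 6, and its Smith normal form has invariant factors (1,1,1,1,1,1).

∂_3: C_3 → C_2 sends each 3-simplex σ to the alternating sum Σ_i (−1)^i (σ with its i-th vertex removed). For instance
  ∂[v_0,v_1,v_2,v_3] = [v_1,v_2,v_3] − [v_0,v_2,v_3] + [v_0,v_1,v_3] − [v_0,v_1,v_2],
  ∂[v_0,v_1,v_3,v_4] = [v_1,v_3,v_4] − [v_0,v_3,v_4] + [v_0,v_1,v_4] − [v_0,v_1,v_3].
The resulting 10×5 matrix has rank 4, and its Smith normal form has invariant factors (1,1,1,1).

From H_k ≅ ker(∂_k) / im(∂_{k+1}) we obtain:

  H_0: rank C_0 − rank ∂_1 = 5 − 4 = 1, and the invariant factors of ∂_1 are all 1, so H_0 = Z.
  H_1: rank ker ∂_1 − rank ∂_2 = (10 − 4) − 6 = 0, and the invariant factors of ∂_2 are all 1, so H_1 = 0.
  H_2: rank ker ∂_2 − rank ∂_3 = (10 − 6) − 4 = 0, and the invariant factors of ∂_3 are all 1, so H_2 = 0.
  H_3: rank ker ∂_3 − rank ∂_4 = (5 − 4) − 0 = 1, and there is no ∂_4, so H_3 = Z.

H_0 ≅ Z,  H_1 = 0,  H_2 = 0,  H_3 ≅ Z.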